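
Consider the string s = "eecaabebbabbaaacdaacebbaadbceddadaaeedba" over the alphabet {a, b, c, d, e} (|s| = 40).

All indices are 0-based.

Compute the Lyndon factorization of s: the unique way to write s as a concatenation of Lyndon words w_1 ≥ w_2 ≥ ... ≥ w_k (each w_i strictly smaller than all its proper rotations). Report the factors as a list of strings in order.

["e", "e", "c", "aabebbabb", "aaacdaacebbaadbceddadaaeedb", "a"]

emit factor 1: 'e' (i=0, period=1)
emit factor 2: 'e' (i=1, period=1)
emit factor 3: 'c' (i=2, period=1)
emit factor 4: 'aabebbabb' (i=3, period=9)
emit factor 5: 'aaacdaacebbaadbceddadaaeedb' (i=12, period=27)
emit factor 6: 'a' (i=39, period=1)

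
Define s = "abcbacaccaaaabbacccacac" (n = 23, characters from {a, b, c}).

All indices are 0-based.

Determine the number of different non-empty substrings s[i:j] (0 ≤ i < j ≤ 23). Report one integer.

235

sorted suffixes:
  #0 SA[0]=9  'aaaabbacccacac'
  #1 SA[1]=10  'aaabbacccacac'
  #2 SA[2]=11  'aabbacccacac'
  #3 SA[3]=12  'abbacccacac'
  #4 SA[4]=0  'abcbacaccaaaabbacccacac'
  #5 SA[5]=21  'ac'
  #6 SA[6]=19  'acac'
  #7 SA[7]=4  'acaccaaaabbacccacac'
  #8 SA[8]=6  'accaaaabbacccacac'
  #9 SA[9]=15  'acccacac'
  #10 SA[10]=3  'bacaccaaaabbacccacac'
  #11 SA[11]=14  'bacccacac'
  #12 SA[12]=13  'bbacccacac'
  #13 SA[13]=1  'bcbacaccaaaabbacccacac'
  #14 SA[14]=22  'c'
  #15 SA[15]=8  'caaaabbacccacac'
  #16 SA[16]=20  'cac'
  #17 SA[17]=18  'cacac'
  #18 SA[18]=5  'caccaaaabbacccacac'
  #19 SA[19]=2  'cbacaccaaaabbacccacac'
  #20 SA[20]=7  'ccaaaabbacccacac'
  #21 SA[21]=17  'ccacac'
  #22 SA[22]=16  'cccacac'

SA = [9, 10, 11, 12, 0, 21, 19, 4, 6, 15, 3, 14, 13, 1, 22, 8, 20, 18, 5, 2, 7, 17, 16]
[i] adj suffixes → lcp
  [1] 9/10 → 3 ('aaa')
  [2] 10/11 → 2 ('aa')
  [3] 11/12 → 1 ('a')
  [4] 12/0 → 2 ('ab')
  [5] 0/21 → 1 ('a')
  [6] 21/19 → 2 ('ac')
  [7] 19/4 → 4 ('acac')
  [8] 4/6 → 2 ('ac')
  [9] 6/15 → 3 ('acc')
  [10] 15/3 → 0 ('')
  [11] 3/14 → 3 ('bac')
  [12] 14/13 → 1 ('b')
  [13] 13/1 → 1 ('b')
  [14] 1/22 → 0 ('')
  [15] 22/8 → 1 ('c')
  [16] 8/20 → 2 ('ca')
  [17] 20/18 → 3 ('cac')
  [18] 18/5 → 3 ('cac')
  [19] 5/2 → 1 ('c')
  [20] 2/7 → 1 ('c')
  [21] 7/17 → 3 ('cca')
  [22] 17/16 → 2 ('cc')

n(n+1)/2 = 23·24/2 = 276
Σ LCP = 0 + 3 + 2 + 1 + 2 + 1 + 2 + 4 + 2 + 3 + 0 + 3 + 1 + 1 + 0 + 1 + 2 + 3 + 3 + 1 + 1 + 3 + 2 = 41
distinct = 276 − 41 = 235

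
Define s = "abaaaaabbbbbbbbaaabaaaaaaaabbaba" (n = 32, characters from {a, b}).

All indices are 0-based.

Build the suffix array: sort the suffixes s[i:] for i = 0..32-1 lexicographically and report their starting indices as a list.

[31, 19, 20, 21, 22, 2, 23, 3, 15, 24, 4, 16, 25, 5, 29, 17, 0, 26, 6, 30, 18, 1, 14, 28, 13, 27, 12, 11, 10, 9, 8, 7]

rank→(start, suffix):
  0 → (31, 'a')
  1 → (19, 'aaaaaaaabbaba')
  2 → (20, 'aaaaaaabbaba')
  3 → (21, 'aaaaaabbaba')
  4 → (22, 'aaaaabbaba')
  5 → (2, 'aaaaabbbbbbbbaaabaaaaaaaabbaba')
  6 → (23, 'aaaabbaba')
  7 → (3, 'aaaabbbbbbbbaaabaaaaaaaabbaba')
  8 → (15, 'aaabaaaaaaaabbaba')
  9 → (24, 'aaabbaba')
  10 → (4, 'aaabbbbbbbbaaabaaaaaaaabbaba')
  11 → (16, 'aabaaaaaaaabbaba')
  12 → (25, 'aabbaba')
  13 → (5, 'aabbbbbbbbaaabaaaaaaaabbaba')
  14 → (29, 'aba')
  15 → (17, 'abaaaaaaaabbaba')
  16 → (0, 'abaaaaabbbbbbbbaaabaaaaaaaabbaba')
  17 → (26, 'abbaba')
  18 → (6, 'abbbbbbbbaaabaaaaaaaabbaba')
  19 → (30, 'ba')
  20 → (18, 'baaaaaaaabbaba')
  21 → (1, 'baaaaabbbbbbbbaaabaaaaaaaabbaba')
  22 → (14, 'baaabaaaaaaaabbaba')
  23 → (28, 'baba')
  24 → (13, 'bbaaabaaaaaaaabbaba')
  25 → (27, 'bbaba')
  26 → (12, 'bbbaaabaaaaaaaabbaba')
  27 → (11, 'bbbbaaabaaaaaaaabbaba')
  28 → (10, 'bbbbbaaabaaaaaaaabbaba')
  29 → (9, 'bbbbbbaaabaaaaaaaabbaba')
  30 → (8, 'bbbbbbbaaabaaaaaaaabbaba')
  31 → (7, 'bbbbbbbbaaabaaaaaaaabbaba')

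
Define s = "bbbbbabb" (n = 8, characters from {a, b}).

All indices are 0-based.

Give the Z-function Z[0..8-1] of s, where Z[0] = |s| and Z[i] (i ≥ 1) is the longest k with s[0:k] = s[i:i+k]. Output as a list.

[8, 4, 3, 2, 1, 0, 2, 1]

Z[0]=8
i=1: outside box; Z[1]=4 scan→box=[1,5)
i=2: min(r-i=3, Z[1]=4)=3; Z[2]=3
i=3: min(r-i=2, Z[2]=3)=2; Z[3]=2
i=4: min(r-i=1, Z[3]=2)=1; Z[4]=1
i=5: outside box; Z[5]=0
i=6: outside box; Z[6]=2 scan→box=[6,8)
i=7: min(r-i=1, Z[1]=4)=1; Z[7]=1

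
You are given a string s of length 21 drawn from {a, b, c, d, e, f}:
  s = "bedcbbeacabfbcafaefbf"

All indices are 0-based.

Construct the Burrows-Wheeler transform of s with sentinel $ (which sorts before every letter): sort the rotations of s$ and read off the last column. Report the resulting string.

fcefccfb$faabdebbababe

rank  rotation                last
    0  $bedcbbeacabfbcafaefbf  f
    1  abfbcafaefbf$bedcbbeac  c
    2  acabfbcafaefbf$bedcbbe  e
    3  aefbf$bedcbbeacabfbcaf  f
    4  afaefbf$bedcbbeacabfbc  c
    5  bbeacabfbcafaefbf$bedc  c
    6  bcafaefbf$bedcbbeacabf  f
    7  beacabfbcafaefbf$bedcb  b
    8  bedcbbeacabfbcafaefbf$  $
    9  bf$bedcbbeacabfbcafaef  f
   10  bfbcafaefbf$bedcbbeaca  a
   11  cabfbcafaefbf$bedcbbea  a
   12  cafaefbf$bedcbbeacabfb  b
   13  cbbeacabfbcafaefbf$bed  d
   14  dcbbeacabfbcafaefbf$be  e
   15  eacabfbcafaefbf$bedcbb  b
   16  edcbbeacabfbcafaefbf$b  b
   17  efbf$bedcbbeacabfbcafa  a
   18  f$bedcbbeacabfbcafaefb  b
   19  faefbf$bedcbbeacabfbca  a
   20  fbcafaefbf$bedcbbeacab  b
   21  fbf$bedcbbeacabfbcafae  e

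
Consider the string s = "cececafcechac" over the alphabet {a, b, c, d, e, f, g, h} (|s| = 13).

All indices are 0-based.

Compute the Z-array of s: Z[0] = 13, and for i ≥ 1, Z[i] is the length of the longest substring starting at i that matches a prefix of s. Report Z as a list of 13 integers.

[13, 0, 3, 0, 1, 0, 0, 3, 0, 1, 0, 0, 1]

Z[0]=13
i=1: fresh scan; Z[1]=0
i=2: fresh scan; Z[2]=3 extend→box=[2,5)
i=3: min(r-i=2, Z[1]=0)=0; Z[3]=0
i=4: min(r-i=1, Z[2]=3)=1; Z[4]=1
i=5: fresh scan; Z[5]=0
i=6: fresh scan; Z[6]=0
i=7: fresh scan; Z[7]=3 extend→box=[7,10)
i=8: min(r-i=2, Z[1]=0)=0; Z[8]=0
i=9: min(r-i=1, Z[2]=3)=1; Z[9]=1
i=10: fresh scan; Z[10]=0
i=11: fresh scan; Z[11]=0
i=12: fresh scan; Z[12]=1 extend→box=[12,13)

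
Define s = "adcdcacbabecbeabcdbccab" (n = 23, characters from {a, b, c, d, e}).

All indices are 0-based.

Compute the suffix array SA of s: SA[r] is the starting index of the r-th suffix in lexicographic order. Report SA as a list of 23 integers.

sorted suffixes:
  #0 SA[0]=21  'ab'
  #1 SA[1]=14  'abcdbccab'
  #2 SA[2]=8  'abecbeabcdbccab'
  #3 SA[3]=5  'acbabecbeabcdbccab'
  #4 SA[4]=0  'adcdcacbabecbeabcdbccab'
  #5 SA[5]=22  'b'
  #6 SA[6]=7  'babecbeabcdbccab'
  #7 SA[7]=18  'bccab'
  #8 SA[8]=15  'bcdbccab'
  #9 SA[9]=12  'beabcdbccab'
  #10 SA[10]=9  'becbeabcdbccab'
  #11 SA[11]=20  'cab'
  #12 SA[12]=4  'cacbabecbeabcdbccab'
  #13 SA[13]=6  'cbabecbeabcdbccab'
  #14 SA[14]=11  'cbeabcdbccab'
  #15 SA[15]=19  'ccab'
  #16 SA[16]=16  'cdbccab'
  #17 SA[17]=2  'cdcacbabecbeabcdbccab'
  #18 SA[18]=17  'dbccab'
  #19 SA[19]=3  'dcacbabecbeabcdbccab'
  #20 SA[20]=1  'dcdcacbabecbeabcdbccab'
  #21 SA[21]=13  'eabcdbccab'
  #22 SA[22]=10  'ecbeabcdbccab'

[21, 14, 8, 5, 0, 22, 7, 18, 15, 12, 9, 20, 4, 6, 11, 19, 16, 2, 17, 3, 1, 13, 10]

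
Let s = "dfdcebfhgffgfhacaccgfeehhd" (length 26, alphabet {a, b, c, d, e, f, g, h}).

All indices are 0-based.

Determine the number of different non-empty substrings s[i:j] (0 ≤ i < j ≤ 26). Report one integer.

sorted suffixes:
  #0 SA[0]=14  'acaccgfeehhd'
  #1 SA[1]=16  'accgfeehhd'
  #2 SA[2]=5  'bfhgffgfhacaccgfeehhd'
  #3 SA[3]=15  'caccgfeehhd'
  #4 SA[4]=17  'ccgfeehhd'
  #5 SA[5]=3  'cebfhgffgfhacaccgfeehhd'
  #6 SA[6]=18  'cgfeehhd'
  #7 SA[7]=25  'd'
  #8 SA[8]=2  'dcebfhgffgfhacaccgfeehhd'
  #9 SA[9]=0  'dfdcebfhgffgfhacaccgfeehhd'
  #10 SA[10]=4  'ebfhgffgfhacaccgfeehhd'
  #11 SA[11]=21  'eehhd'
  #12 SA[12]=22  'ehhd'
  #13 SA[13]=1  'fdcebfhgffgfhacaccgfeehhd'
  #14 SA[14]=20  'feehhd'
  #15 SA[15]=9  'ffgfhacaccgfeehhd'
  #16 SA[16]=10  'fgfhacaccgfeehhd'
  #17 SA[17]=12  'fhacaccgfeehhd'
  #18 SA[18]=6  'fhgffgfhacaccgfeehhd'
  #19 SA[19]=19  'gfeehhd'
  #20 SA[20]=8  'gffgfhacaccgfeehhd'
  #21 SA[21]=11  'gfhacaccgfeehhd'
  #22 SA[22]=13  'hacaccgfeehhd'
  #23 SA[23]=24  'hd'
  #24 SA[24]=7  'hgffgfhacaccgfeehhd'
  #25 SA[25]=23  'hhd'

SA = [14, 16, 5, 15, 17, 3, 18, 25, 2, 0, 4, 21, 22, 1, 20, 9, 10, 12, 6, 19, 8, 11, 13, 24, 7, 23]
[i] adj suffixes → lcp
  [1] 14/16 → 2 ('ac')
  [2] 16/5 → 0 ('')
  [3] 5/15 → 0 ('')
  [4] 15/17 → 1 ('c')
  [5] 17/3 → 1 ('c')
  [6] 3/18 → 1 ('c')
  [7] 18/25 → 0 ('')
  [8] 25/2 → 1 ('d')
  [9] 2/0 → 1 ('d')
  [10] 0/4 → 0 ('')
  [11] 4/21 → 1 ('e')
  [12] 21/22 → 1 ('e')
  [13] 22/1 → 0 ('')
  [14] 1/20 → 1 ('f')
  [15] 20/9 → 1 ('f')
  [16] 9/10 → 1 ('f')
  [17] 10/12 → 1 ('f')
  [18] 12/6 → 2 ('fh')
  [19] 6/19 → 0 ('')
  [20] 19/8 → 2 ('gf')
  [21] 8/11 → 2 ('gf')
  [22] 11/13 → 0 ('')
  [23] 13/24 → 1 ('h')
  [24] 24/7 → 1 ('h')
  [25] 7/23 → 1 ('h')

n(n+1)/2 = 26·27/2 = 351
Σ LCP = 0 + 2 + 0 + 0 + 1 + 1 + 1 + 0 + 1 + 1 + 0 + 1 + 1 + 0 + 1 + 1 + 1 + 1 + 2 + 0 + 2 + 2 + 0 + 1 + 1 + 1 = 22
distinct = 351 − 22 = 329

329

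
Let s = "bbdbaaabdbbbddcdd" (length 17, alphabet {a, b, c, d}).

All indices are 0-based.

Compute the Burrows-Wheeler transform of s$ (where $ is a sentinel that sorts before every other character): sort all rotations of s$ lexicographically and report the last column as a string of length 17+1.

rank  rotation            last
    0  $bbdbaaabdbbbddcdd  d
    1  aaabdbbbddcdd$bbdb  b
    2  aabdbbbddcdd$bbdba  a
    3  abdbbbddcdd$bbdbaa  a
    4  baaabdbbbddcdd$bbd  d
    5  bbbddcdd$bbdbaaabd  d
    6  bbdbaaabdbbbddcdd$  $
    7  bbddcdd$bbdbaaabdb  b
    8  bdbaaabdbbbddcdd$b  b
    9  bdbbbddcdd$bbdbaaa  a
   10  bddcdd$bbdbaaabdbb  b
   11  cdd$bbdbaaabdbbbdd  d
   12  d$bbdbaaabdbbbddcd  d
   13  dbaaabdbbbddcdd$bb  b
   14  dbbbddcdd$bbdbaaab  b
   15  dcdd$bbdbaaabdbbbd  d
   16  dd$bbdbaaabdbbbddc  c
   17  ddcdd$bbdbaaabdbbb  b

dbaadd$bbabddbbdcb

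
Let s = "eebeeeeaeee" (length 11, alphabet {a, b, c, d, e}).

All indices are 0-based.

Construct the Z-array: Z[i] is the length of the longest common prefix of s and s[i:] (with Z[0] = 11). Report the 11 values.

[11, 1, 0, 2, 2, 2, 1, 0, 2, 2, 1]

Z[0]=11
i=1: i≥r, start 0; Z[1]=1 scan→box=[1,2)
i=2: i≥r, start 0; Z[2]=0
i=3: i≥r, start 0; Z[3]=2 scan→box=[3,5)
i=4: min(r-i=1, Z[1]=1)=1; Z[4]=2 scan→box=[4,6)
i=5: min(r-i=1, Z[1]=1)=1; Z[5]=2 scan→box=[5,7)
i=6: min(r-i=1, Z[1]=1)=1; Z[6]=1
i=7: i≥r, start 0; Z[7]=0
i=8: i≥r, start 0; Z[8]=2 scan→box=[8,10)
i=9: min(r-i=1, Z[1]=1)=1; Z[9]=2 scan→box=[9,11)
i=10: min(r-i=1, Z[1]=1)=1; Z[10]=1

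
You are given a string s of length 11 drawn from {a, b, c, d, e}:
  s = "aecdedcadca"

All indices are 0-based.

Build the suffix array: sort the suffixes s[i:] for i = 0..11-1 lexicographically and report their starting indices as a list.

[10, 7, 0, 9, 6, 2, 8, 5, 3, 1, 4]

rank→(start, suffix):
  0 → (10, 'a')
  1 → (7, 'adca')
  2 → (0, 'aecdedcadca')
  3 → (9, 'ca')
  4 → (6, 'cadca')
  5 → (2, 'cdedcadca')
  6 → (8, 'dca')
  7 → (5, 'dcadca')
  8 → (3, 'dedcadca')
  9 → (1, 'ecdedcadca')
  10 → (4, 'edcadca')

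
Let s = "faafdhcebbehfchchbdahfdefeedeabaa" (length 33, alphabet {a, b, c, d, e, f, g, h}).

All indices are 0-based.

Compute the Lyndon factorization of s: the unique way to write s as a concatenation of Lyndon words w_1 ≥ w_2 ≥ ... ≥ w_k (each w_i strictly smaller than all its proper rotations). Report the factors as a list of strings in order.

emit factor 1: 'f' (i=0, period=1)
emit factor 2: 'aafdhcebbehfchchbdahfdefeedeab' (i=1, period=30)
emit factor 3: 'a' (i=31, period=1)
emit factor 4: 'a' (i=32, period=1)

["f", "aafdhcebbehfchchbdahfdefeedeab", "a", "a"]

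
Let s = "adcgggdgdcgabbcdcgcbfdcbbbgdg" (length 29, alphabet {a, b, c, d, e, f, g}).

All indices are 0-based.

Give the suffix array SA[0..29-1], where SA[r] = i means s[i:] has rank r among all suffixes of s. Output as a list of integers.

[11, 0, 23, 12, 24, 13, 19, 25, 22, 18, 14, 9, 16, 2, 21, 8, 15, 1, 27, 6, 20, 28, 10, 17, 7, 26, 5, 4, 3]

sorted suffixes:
  #0 SA[0]=11  'abbcdcgcbfdcbbbgdg'
  #1 SA[1]=0  'adcgggdgdcgabbcdcgcbfdcbbbgdg'
  #2 SA[2]=23  'bbbgdg'
  #3 SA[3]=12  'bbcdcgcbfdcbbbgdg'
  #4 SA[4]=24  'bbgdg'
  #5 SA[5]=13  'bcdcgcbfdcbbbgdg'
  #6 SA[6]=19  'bfdcbbbgdg'
  #7 SA[7]=25  'bgdg'
  #8 SA[8]=22  'cbbbgdg'
  #9 SA[9]=18  'cbfdcbbbgdg'
  #10 SA[10]=14  'cdcgcbfdcbbbgdg'
  #11 SA[11]=9  'cgabbcdcgcbfdcbbbgdg'
  #12 SA[12]=16  'cgcbfdcbbbgdg'
  #13 SA[13]=2  'cgggdgdcgabbcdcgcbfdcbbbgdg'
  #14 SA[14]=21  'dcbbbgdg'
  #15 SA[15]=8  'dcgabbcdcgcbfdcbbbgdg'
  #16 SA[16]=15  'dcgcbfdcbbbgdg'
  #17 SA[17]=1  'dcgggdgdcgabbcdcgcbfdcbbbgdg'
  #18 SA[18]=27  'dg'
  #19 SA[19]=6  'dgdcgabbcdcgcbfdcbbbgdg'
  #20 SA[20]=20  'fdcbbbgdg'
  #21 SA[21]=28  'g'
  #22 SA[22]=10  'gabbcdcgcbfdcbbbgdg'
  #23 SA[23]=17  'gcbfdcbbbgdg'
  #24 SA[24]=7  'gdcgabbcdcgcbfdcbbbgdg'
  #25 SA[25]=26  'gdg'
  #26 SA[26]=5  'gdgdcgabbcdcgcbfdcbbbgdg'
  #27 SA[27]=4  'ggdgdcgabbcdcgcbfdcbbbgdg'
  #28 SA[28]=3  'gggdgdcgabbcdcgcbfdcbbbgdg'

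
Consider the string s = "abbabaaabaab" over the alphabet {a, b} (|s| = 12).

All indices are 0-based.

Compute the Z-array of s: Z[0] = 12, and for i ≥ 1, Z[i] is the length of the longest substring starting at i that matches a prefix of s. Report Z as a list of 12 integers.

Z[0]=12
i=1: fresh scan; Z[1]=0
i=2: fresh scan; Z[2]=0
i=3: fresh scan; Z[3]=2 grow→box=[3,5)
i=4: min(r-i=1, Z[1]=0)=0; Z[4]=0
i=5: fresh scan; Z[5]=1 grow→box=[5,6)
i=6: fresh scan; Z[6]=1 grow→box=[6,7)
i=7: fresh scan; Z[7]=2 grow→box=[7,9)
i=8: min(r-i=1, Z[1]=0)=0; Z[8]=0
i=9: fresh scan; Z[9]=1 grow→box=[9,10)
i=10: fresh scan; Z[10]=2 grow→box=[10,12)
i=11: min(r-i=1, Z[1]=0)=0; Z[11]=0

[12, 0, 0, 2, 0, 1, 1, 2, 0, 1, 2, 0]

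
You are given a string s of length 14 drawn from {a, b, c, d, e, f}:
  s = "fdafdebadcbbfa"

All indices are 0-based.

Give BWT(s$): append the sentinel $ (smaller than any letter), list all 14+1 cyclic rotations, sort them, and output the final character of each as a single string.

rank  rotation         last
    0  $fdafdebadcbbfa  a
    1  a$fdafdebadcbbf  f
    2  adcbbfa$fdafdeb  b
    3  afdebadcbbfa$fd  d
    4  badcbbfa$fdafde  e
    5  bbfa$fdafdebadc  c
    6  bfa$fdafdebadcb  b
    7  cbbfa$fdafdebad  d
    8  dafdebadcbbfa$f  f
    9  dcbbfa$fdafdeba  a
   10  debadcbbfa$fdaf  f
   11  ebadcbbfa$fdafd  d
   12  fa$fdafdebadcbb  b
   13  fdafdebadcbbfa$  $
   14  fdebadcbbfa$fda  a

afbdecbdfafdb$a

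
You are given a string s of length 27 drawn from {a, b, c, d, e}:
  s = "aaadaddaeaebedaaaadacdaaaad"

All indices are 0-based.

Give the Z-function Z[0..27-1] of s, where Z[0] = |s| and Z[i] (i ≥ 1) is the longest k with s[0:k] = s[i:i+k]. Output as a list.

Z[0]=27
i=1: outside box; Z[1]=2 grow→box=[1,3)
i=2: min(r-i=1, Z[1]=2)=1; Z[2]=1
i=3: outside box; Z[3]=0
i=4: outside box; Z[4]=1 grow→box=[4,5)
i=5: outside box; Z[5]=0
i=6: outside box; Z[6]=0
i=7: outside box; Z[7]=1 grow→box=[7,8)
i=8: outside box; Z[8]=0
i=9: outside box; Z[9]=1 grow→box=[9,10)
i=10: outside box; Z[10]=0
i=11: outside box; Z[11]=0
i=12: outside box; Z[12]=0
i=13: outside box; Z[13]=0
i=14: outside box; Z[14]=3 grow→box=[14,17)
i=15: min(r-i=2, Z[1]=2)=2; Z[15]=5 grow→box=[15,20)
i=16: min(r-i=4, Z[1]=2)=2; Z[16]=2
i=17: min(r-i=3, Z[2]=1)=1; Z[17]=1
i=18: min(r-i=2, Z[3]=0)=0; Z[18]=0
i=19: min(r-i=1, Z[4]=1)=1; Z[19]=1
i=20: outside box; Z[20]=0
i=21: outside box; Z[21]=0
i=22: outside box; Z[22]=3 grow→box=[22,25)
i=23: min(r-i=2, Z[1]=2)=2; Z[23]=4 grow→box=[23,27)
i=24: min(r-i=3, Z[1]=2)=2; Z[24]=2
i=25: min(r-i=2, Z[2]=1)=1; Z[25]=1
i=26: min(r-i=1, Z[3]=0)=0; Z[26]=0

[27, 2, 1, 0, 1, 0, 0, 1, 0, 1, 0, 0, 0, 0, 3, 5, 2, 1, 0, 1, 0, 0, 3, 4, 2, 1, 0]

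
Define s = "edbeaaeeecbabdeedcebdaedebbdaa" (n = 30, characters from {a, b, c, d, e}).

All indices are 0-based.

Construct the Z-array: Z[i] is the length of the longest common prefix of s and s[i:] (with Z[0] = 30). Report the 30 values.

Z[0]=30
i=1: fresh scan; Z[1]=0
i=2: fresh scan; Z[2]=0
i=3: fresh scan; Z[3]=1 grow→box=[3,4)
i=4: fresh scan; Z[4]=0
i=5: fresh scan; Z[5]=0
i=6: fresh scan; Z[6]=1 grow→box=[6,7)
i=7: fresh scan; Z[7]=1 grow→box=[7,8)
i=8: fresh scan; Z[8]=1 grow→box=[8,9)
i=9: fresh scan; Z[9]=0
i=10: fresh scan; Z[10]=0
i=11: fresh scan; Z[11]=0
i=12: fresh scan; Z[12]=0
i=13: fresh scan; Z[13]=0
i=14: fresh scan; Z[14]=1 grow→box=[14,15)
i=15: fresh scan; Z[15]=2 grow→box=[15,17)
i=16: min(r-i=1, Z[1]=0)=0; Z[16]=0
i=17: fresh scan; Z[17]=0
i=18: fresh scan; Z[18]=1 grow→box=[18,19)
i=19: fresh scan; Z[19]=0
i=20: fresh scan; Z[20]=0
i=21: fresh scan; Z[21]=0
i=22: fresh scan; Z[22]=2 grow→box=[22,24)
i=23: min(r-i=1, Z[1]=0)=0; Z[23]=0
i=24: fresh scan; Z[24]=1 grow→box=[24,25)
i=25: fresh scan; Z[25]=0
i=26: fresh scan; Z[26]=0
i=27: fresh scan; Z[27]=0
i=28: fresh scan; Z[28]=0
i=29: fresh scan; Z[29]=0

[30, 0, 0, 1, 0, 0, 1, 1, 1, 0, 0, 0, 0, 0, 1, 2, 0, 0, 1, 0, 0, 0, 2, 0, 1, 0, 0, 0, 0, 0]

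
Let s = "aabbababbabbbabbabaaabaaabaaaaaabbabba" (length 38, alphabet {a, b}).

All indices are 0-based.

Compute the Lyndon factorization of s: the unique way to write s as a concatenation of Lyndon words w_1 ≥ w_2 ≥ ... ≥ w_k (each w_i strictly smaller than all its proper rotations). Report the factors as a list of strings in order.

emit factor 1: 'aabbababbabbbabbab' (i=0, period=18)
emit factor 2: 'aaab' (i=18, period=4)
emit factor 3: 'aaab' (i=22, period=4)
emit factor 4: 'aaaaaabbabb' (i=26, period=11)
emit factor 5: 'a' (i=37, period=1)

["aabbababbabbbabbab", "aaab", "aaab", "aaaaaabbabb", "a"]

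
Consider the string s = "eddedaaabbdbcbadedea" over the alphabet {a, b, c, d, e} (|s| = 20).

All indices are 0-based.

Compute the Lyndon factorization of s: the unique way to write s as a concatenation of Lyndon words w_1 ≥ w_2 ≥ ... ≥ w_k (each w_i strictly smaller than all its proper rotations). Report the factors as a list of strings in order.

["e", "dde", "d", "aaabbdbcbadede", "a"]

emit factor 1: 'e' (i=0, period=1)
emit factor 2: 'dde' (i=1, period=3)
emit factor 3: 'd' (i=4, period=1)
emit factor 4: 'aaabbdbcbadede' (i=5, period=14)
emit factor 5: 'a' (i=19, period=1)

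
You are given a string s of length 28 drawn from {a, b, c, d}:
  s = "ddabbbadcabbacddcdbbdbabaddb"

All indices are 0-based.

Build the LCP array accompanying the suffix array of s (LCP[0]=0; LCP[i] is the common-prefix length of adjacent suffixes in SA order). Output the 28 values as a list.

rank | idx | suffix
   0 |  22 | abaddb
   1 |   9 | abbacddcdbbdbabaddb
   2 |   2 | abbbadcabbacddcdbbdbabaddb
   3 |  12 | acddcdbbdbabaddb
   4 |   6 | adcabbacddcdbbdbabaddb
   5 |  24 | addb
   6 |  27 | b
   7 |  21 | babaddb
   8 |  11 | bacddcdbbdbabaddb
   9 |   5 | badcabbacddcdbbdbabaddb
  10 |  23 | baddb
  11 |  10 | bbacddcdbbdbabaddb
  12 |   4 | bbadcabbacddcdbbdbabaddb
  13 |   3 | bbbadcabbacddcdbbdbabaddb
  14 |  18 | bbdbabaddb
  15 |  19 | bdbabaddb
  16 |   8 | cabbacddcdbbdbabaddb
  17 |  16 | cdbbdbabaddb
  18 |  13 | cddcdbbdbabaddb
  19 |   1 | dabbbadcabbacddcdbbdbabaddb
  20 |  26 | db
  21 |  20 | dbabaddb
  22 |  17 | dbbdbabaddb
  23 |   7 | dcabbacddcdbbdbabaddb
  24 |  15 | dcdbbdbabaddb
  25 |   0 | ddabbbadcabbacddcdbbdbabaddb
  26 |  25 | ddb
  27 |  14 | ddcdbbdbabaddb

SA = [22, 9, 2, 12, 6, 24, 27, 21, 11, 5, 23, 10, 4, 3, 18, 19, 8, 16, 13, 1, 26, 20, 17, 7, 15, 0, 25, 14]
rank  pair      lcp
   1  s[22:],s[9:]  2  'ab'
   2  s[9:],s[2:]  3  'abb'
   3  s[2:],s[12:]  1  'a'
   4  s[12:],s[6:]  1  'a'
   5  s[6:],s[24:]  2  'ad'
   6  s[24:],s[27:]  0  ''
   7  s[27:],s[21:]  1  'b'
   8  s[21:],s[11:]  2  'ba'
   9  s[11:],s[5:]  2  'ba'
  10  s[5:],s[23:]  3  'bad'
  11  s[23:],s[10:]  1  'b'
  12  s[10:],s[4:]  3  'bba'
  13  s[4:],s[3:]  2  'bb'
  14  s[3:],s[18:]  2  'bb'
  15  s[18:],s[19:]  1  'b'
  16  s[19:],s[8:]  0  ''
  17  s[8:],s[16:]  1  'c'
  18  s[16:],s[13:]  2  'cd'
  19  s[13:],s[1:]  0  ''
  20  s[1:],s[26:]  1  'd'
  21  s[26:],s[20:]  2  'db'
  22  s[20:],s[17:]  2  'db'
  23  s[17:],s[7:]  1  'd'
  24  s[7:],s[15:]  2  'dc'
  25  s[15:],s[0:]  1  'd'
  26  s[0:],s[25:]  2  'dd'
  27  s[25:],s[14:]  2  'dd'

[0, 2, 3, 1, 1, 2, 0, 1, 2, 2, 3, 1, 3, 2, 2, 1, 0, 1, 2, 0, 1, 2, 2, 1, 2, 1, 2, 2]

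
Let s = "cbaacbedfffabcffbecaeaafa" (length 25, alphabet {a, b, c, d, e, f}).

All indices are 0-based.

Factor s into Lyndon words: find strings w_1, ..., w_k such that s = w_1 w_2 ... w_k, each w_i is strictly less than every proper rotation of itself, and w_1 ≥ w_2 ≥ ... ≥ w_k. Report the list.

["c", "b", "aacbedfffabcffbecaeaaf", "a"]

emit factor 1: 'c' (i=0, period=1)
emit factor 2: 'b' (i=1, period=1)
emit factor 3: 'aacbedfffabcffbecaeaaf' (i=2, period=22)
emit factor 4: 'a' (i=24, period=1)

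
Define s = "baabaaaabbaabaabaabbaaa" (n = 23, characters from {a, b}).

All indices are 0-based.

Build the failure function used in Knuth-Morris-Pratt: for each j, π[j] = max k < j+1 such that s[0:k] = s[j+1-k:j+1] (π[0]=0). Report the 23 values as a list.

π[0] = 0
j=1 s[j]='a': π[1]=0 (border '')
j=2 s[j]='a': π[2]=0 (border '')
j=3 s[j]='b': π[3]=1 (border 'b')
j=4 s[j]='a': π[4]=2 (border 'ba')
j=5 s[j]='a': π[5]=3 (border 'baa')
j=6 s[j]='a': k: 3→0; π[6]=0 (border '')
j=7 s[j]='a': π[7]=0 (border '')
j=8 s[j]='b': π[8]=1 (border 'b')
j=9 s[j]='b': k: 1→0; π[9]=1 (border 'b')
j=10 s[j]='a': π[10]=2 (border 'ba')
j=11 s[j]='a': π[11]=3 (border 'baa')
j=12 s[j]='b': π[12]=4 (border 'baab')
j=13 s[j]='a': π[13]=5 (border 'baaba')
j=14 s[j]='a': π[14]=6 (border 'baabaa')
j=15 s[j]='b': k: 6→3; π[15]=4 (border 'baab')
j=16 s[j]='a': π[16]=5 (border 'baaba')
j=17 s[j]='a': π[17]=6 (border 'baabaa')
j=18 s[j]='b': k: 6→3; π[18]=4 (border 'baab')
j=19 s[j]='b': k: 4→1→0; π[19]=1 (border 'b')
j=20 s[j]='a': π[20]=2 (border 'ba')
j=21 s[j]='a': π[21]=3 (border 'baa')
j=22 s[j]='a': k: 3→0; π[22]=0 (border '')

[0, 0, 0, 1, 2, 3, 0, 0, 1, 1, 2, 3, 4, 5, 6, 4, 5, 6, 4, 1, 2, 3, 0]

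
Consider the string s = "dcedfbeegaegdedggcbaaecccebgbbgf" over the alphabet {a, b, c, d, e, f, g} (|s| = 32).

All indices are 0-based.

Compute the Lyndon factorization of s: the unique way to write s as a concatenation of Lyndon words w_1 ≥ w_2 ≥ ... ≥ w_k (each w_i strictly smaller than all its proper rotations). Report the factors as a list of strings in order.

emit factor 1: 'd' (i=0, period=1)
emit factor 2: 'cedf' (i=1, period=4)
emit factor 3: 'beeg' (i=5, period=4)
emit factor 4: 'aegdedggcb' (i=9, period=10)
emit factor 5: 'aaecccebgbbgf' (i=19, period=13)

["d", "cedf", "beeg", "aegdedggcb", "aaecccebgbbgf"]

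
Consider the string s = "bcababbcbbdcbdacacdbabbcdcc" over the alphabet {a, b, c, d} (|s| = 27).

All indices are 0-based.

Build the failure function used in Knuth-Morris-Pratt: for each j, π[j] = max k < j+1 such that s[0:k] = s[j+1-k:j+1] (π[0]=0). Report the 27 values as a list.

π[0] = 0
j=1 s[j]='c': π[1]=0 (border '')
j=2 s[j]='a': π[2]=0 (border '')
j=3 s[j]='b': π[3]=1 (border 'b')
j=4 s[j]='a': k: 1→0; π[4]=0 (border '')
j=5 s[j]='b': π[5]=1 (border 'b')
j=6 s[j]='b': k: 1→0; π[6]=1 (border 'b')
j=7 s[j]='c': π[7]=2 (border 'bc')
j=8 s[j]='b': k: 2→0; π[8]=1 (border 'b')
j=9 s[j]='b': k: 1→0; π[9]=1 (border 'b')
j=10 s[j]='d': k: 1→0; π[10]=0 (border '')
j=11 s[j]='c': π[11]=0 (border '')
j=12 s[j]='b': π[12]=1 (border 'b')
j=13 s[j]='d': k: 1→0; π[13]=0 (border '')
j=14 s[j]='a': π[14]=0 (border '')
j=15 s[j]='c': π[15]=0 (border '')
j=16 s[j]='a': π[16]=0 (border '')
j=17 s[j]='c': π[17]=0 (border '')
j=18 s[j]='d': π[18]=0 (border '')
j=19 s[j]='b': π[19]=1 (border 'b')
j=20 s[j]='a': k: 1→0; π[20]=0 (border '')
j=21 s[j]='b': π[21]=1 (border 'b')
j=22 s[j]='b': k: 1→0; π[22]=1 (border 'b')
j=23 s[j]='c': π[23]=2 (border 'bc')
j=24 s[j]='d': k: 2→0; π[24]=0 (border '')
j=25 s[j]='c': π[25]=0 (border '')
j=26 s[j]='c': π[26]=0 (border '')

[0, 0, 0, 1, 0, 1, 1, 2, 1, 1, 0, 0, 1, 0, 0, 0, 0, 0, 0, 1, 0, 1, 1, 2, 0, 0, 0]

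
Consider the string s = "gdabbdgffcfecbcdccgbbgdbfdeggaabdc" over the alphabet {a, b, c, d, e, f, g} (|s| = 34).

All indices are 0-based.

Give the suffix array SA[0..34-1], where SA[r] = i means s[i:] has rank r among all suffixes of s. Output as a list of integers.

sorted suffixes:
  #0 SA[0]=29  'aabdc'
  #1 SA[1]=2  'abbdgffcfecbcdccgbbgdbfdeggaabdc'
  #2 SA[2]=30  'abdc'
  #3 SA[3]=3  'bbdgffcfecbcdccgbbgdbfdeggaabdc'
  #4 SA[4]=19  'bbgdbfdeggaabdc'
  #5 SA[5]=13  'bcdccgbbgdbfdeggaabdc'
  #6 SA[6]=31  'bdc'
  #7 SA[7]=4  'bdgffcfecbcdccgbbgdbfdeggaabdc'
  #8 SA[8]=23  'bfdeggaabdc'
  #9 SA[9]=20  'bgdbfdeggaabdc'
  #10 SA[10]=33  'c'
  #11 SA[11]=12  'cbcdccgbbgdbfdeggaabdc'
  #12 SA[12]=16  'ccgbbgdbfdeggaabdc'
  #13 SA[13]=14  'cdccgbbgdbfdeggaabdc'
  #14 SA[14]=9  'cfecbcdccgbbgdbfdeggaabdc'
  #15 SA[15]=17  'cgbbgdbfdeggaabdc'
  #16 SA[16]=1  'dabbdgffcfecbcdccgbbgdbfdeggaabdc'
  #17 SA[17]=22  'dbfdeggaabdc'
  #18 SA[18]=32  'dc'
  #19 SA[19]=15  'dccgbbgdbfdeggaabdc'
  #20 SA[20]=25  'deggaabdc'
  #21 SA[21]=5  'dgffcfecbcdccgbbgdbfdeggaabdc'
  #22 SA[22]=11  'ecbcdccgbbgdbfdeggaabdc'
  #23 SA[23]=26  'eggaabdc'
  #24 SA[24]=8  'fcfecbcdccgbbgdbfdeggaabdc'
  #25 SA[25]=24  'fdeggaabdc'
  #26 SA[26]=10  'fecbcdccgbbgdbfdeggaabdc'
  #27 SA[27]=7  'ffcfecbcdccgbbgdbfdeggaabdc'
  #28 SA[28]=28  'gaabdc'
  #29 SA[29]=18  'gbbgdbfdeggaabdc'
  #30 SA[30]=0  'gdabbdgffcfecbcdccgbbgdbfdeggaabdc'
  #31 SA[31]=21  'gdbfdeggaabdc'
  #32 SA[32]=6  'gffcfecbcdccgbbgdbfdeggaabdc'
  #33 SA[33]=27  'ggaabdc'

[29, 2, 30, 3, 19, 13, 31, 4, 23, 20, 33, 12, 16, 14, 9, 17, 1, 22, 32, 15, 25, 5, 11, 26, 8, 24, 10, 7, 28, 18, 0, 21, 6, 27]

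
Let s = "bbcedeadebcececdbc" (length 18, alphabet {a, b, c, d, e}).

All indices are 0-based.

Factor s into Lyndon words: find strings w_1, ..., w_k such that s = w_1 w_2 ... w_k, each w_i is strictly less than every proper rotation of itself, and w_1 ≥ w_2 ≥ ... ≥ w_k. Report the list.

emit factor 1: 'bbcede' (i=0, period=6)
emit factor 2: 'adebcececdbc' (i=6, period=12)

["bbcede", "adebcececdbc"]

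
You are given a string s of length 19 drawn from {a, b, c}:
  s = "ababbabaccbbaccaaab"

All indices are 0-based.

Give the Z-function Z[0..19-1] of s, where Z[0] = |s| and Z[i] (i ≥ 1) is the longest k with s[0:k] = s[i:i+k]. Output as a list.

[19, 0, 2, 0, 0, 3, 0, 1, 0, 0, 0, 0, 1, 0, 0, 1, 1, 2, 0]

Z[0]=19
i=1: i≥r, start 0; Z[1]=0
i=2: i≥r, start 0; Z[2]=2 extend→box=[2,4)
i=3: min(r-i=1, Z[1]=0)=0; Z[3]=0
i=4: i≥r, start 0; Z[4]=0
i=5: i≥r, start 0; Z[5]=3 extend→box=[5,8)
i=6: min(r-i=2, Z[1]=0)=0; Z[6]=0
i=7: min(r-i=1, Z[2]=2)=1; Z[7]=1
i=8: i≥r, start 0; Z[8]=0
i=9: i≥r, start 0; Z[9]=0
i=10: i≥r, start 0; Z[10]=0
i=11: i≥r, start 0; Z[11]=0
i=12: i≥r, start 0; Z[12]=1 extend→box=[12,13)
i=13: i≥r, start 0; Z[13]=0
i=14: i≥r, start 0; Z[14]=0
i=15: i≥r, start 0; Z[15]=1 extend→box=[15,16)
i=16: i≥r, start 0; Z[16]=1 extend→box=[16,17)
i=17: i≥r, start 0; Z[17]=2 extend→box=[17,19)
i=18: min(r-i=1, Z[1]=0)=0; Z[18]=0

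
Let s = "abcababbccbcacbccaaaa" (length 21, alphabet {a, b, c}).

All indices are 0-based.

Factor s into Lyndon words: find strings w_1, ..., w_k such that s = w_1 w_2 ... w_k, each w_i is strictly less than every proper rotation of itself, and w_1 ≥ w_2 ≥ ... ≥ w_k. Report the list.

["abc", "ababbccbcacbcc", "a", "a", "a", "a"]

emit factor 1: 'abc' (i=0, period=3)
emit factor 2: 'ababbccbcacbcc' (i=3, period=14)
emit factor 3: 'a' (i=17, period=1)
emit factor 4: 'a' (i=18, period=1)
emit factor 5: 'a' (i=19, period=1)
emit factor 6: 'a' (i=20, period=1)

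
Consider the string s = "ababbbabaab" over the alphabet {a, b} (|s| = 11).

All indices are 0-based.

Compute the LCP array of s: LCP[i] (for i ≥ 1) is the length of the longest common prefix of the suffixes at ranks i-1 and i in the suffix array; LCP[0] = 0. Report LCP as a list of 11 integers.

[0, 1, 2, 3, 2, 0, 1, 2, 3, 1, 2]

rank→(start, suffix):
  0 → (8, 'aab')
  1 → (9, 'ab')
  2 → (6, 'abaab')
  3 → (0, 'ababbbabaab')
  4 → (2, 'abbbabaab')
  5 → (10, 'b')
  6 → (7, 'baab')
  7 → (5, 'babaab')
  8 → (1, 'babbbabaab')
  9 → (4, 'bbabaab')
  10 → (3, 'bbbabaab')

SA = [8, 9, 6, 0, 2, 10, 7, 5, 1, 4, 3]
i: (SA[i-1],SA[i]) lcp shared
  1: (8,9) 1 'a'
  2: (9,6) 2 'ab'
  3: (6,0) 3 'aba'
  4: (0,2) 2 'ab'
  5: (2,10) 0 ''
  6: (10,7) 1 'b'
  7: (7,5) 2 'ba'
  8: (5,1) 3 'bab'
  9: (1,4) 1 'b'
  10: (4,3) 2 'bb'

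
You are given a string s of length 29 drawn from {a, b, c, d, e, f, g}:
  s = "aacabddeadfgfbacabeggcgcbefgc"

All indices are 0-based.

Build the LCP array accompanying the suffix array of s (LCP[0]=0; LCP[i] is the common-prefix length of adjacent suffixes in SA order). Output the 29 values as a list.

rank | idx | suffix
   0 |   0 | aacabddeadfgfbacabeggcgcbefgc
   1 |   3 | abddeadfgfbacabeggcgcbefgc
   2 |  16 | abeggcgcbefgc
   3 |   1 | acabddeadfgfbacabeggcgcbefgc
   4 |  14 | acabeggcgcbefgc
   5 |   8 | adfgfbacabeggcgcbefgc
   6 |  13 | bacabeggcgcbefgc
   7 |   4 | bddeadfgfbacabeggcgcbefgc
   8 |  24 | befgc
   9 |  17 | beggcgcbefgc
  10 |  28 | c
  11 |   2 | cabddeadfgfbacabeggcgcbefgc
  12 |  15 | cabeggcgcbefgc
  13 |  23 | cbefgc
  14 |  21 | cgcbefgc
  15 |   5 | ddeadfgfbacabeggcgcbefgc
  16 |   6 | deadfgfbacabeggcgcbefgc
  17 |   9 | dfgfbacabeggcgcbefgc
  18 |   7 | eadfgfbacabeggcgcbefgc
  19 |  25 | efgc
  20 |  18 | eggcgcbefgc
  21 |  12 | fbacabeggcgcbefgc
  22 |  26 | fgc
  23 |  10 | fgfbacabeggcgcbefgc
  24 |  27 | gc
  25 |  22 | gcbefgc
  26 |  20 | gcgcbefgc
  27 |  11 | gfbacabeggcgcbefgc
  28 |  19 | ggcgcbefgc

SA = [0, 3, 16, 1, 14, 8, 13, 4, 24, 17, 28, 2, 15, 23, 21, 5, 6, 9, 7, 25, 18, 12, 26, 10, 27, 22, 20, 11, 19]
rank  pair      lcp
   1  s[0:],s[3:]  1  'a'
   2  s[3:],s[16:]  2  'ab'
   3  s[16:],s[1:]  1  'a'
   4  s[1:],s[14:]  4  'acab'
   5  s[14:],s[8:]  1  'a'
   6  s[8:],s[13:]  0  ''
   7  s[13:],s[4:]  1  'b'
   8  s[4:],s[24:]  1  'b'
   9  s[24:],s[17:]  2  'be'
  10  s[17:],s[28:]  0  ''
  11  s[28:],s[2:]  1  'c'
  12  s[2:],s[15:]  3  'cab'
  13  s[15:],s[23:]  1  'c'
  14  s[23:],s[21:]  1  'c'
  15  s[21:],s[5:]  0  ''
  16  s[5:],s[6:]  1  'd'
  17  s[6:],s[9:]  1  'd'
  18  s[9:],s[7:]  0  ''
  19  s[7:],s[25:]  1  'e'
  20  s[25:],s[18:]  1  'e'
  21  s[18:],s[12:]  0  ''
  22  s[12:],s[26:]  1  'f'
  23  s[26:],s[10:]  2  'fg'
  24  s[10:],s[27:]  0  ''
  25  s[27:],s[22:]  2  'gc'
  26  s[22:],s[20:]  2  'gc'
  27  s[20:],s[11:]  1  'g'
  28  s[11:],s[19:]  1  'g'

[0, 1, 2, 1, 4, 1, 0, 1, 1, 2, 0, 1, 3, 1, 1, 0, 1, 1, 0, 1, 1, 0, 1, 2, 0, 2, 2, 1, 1]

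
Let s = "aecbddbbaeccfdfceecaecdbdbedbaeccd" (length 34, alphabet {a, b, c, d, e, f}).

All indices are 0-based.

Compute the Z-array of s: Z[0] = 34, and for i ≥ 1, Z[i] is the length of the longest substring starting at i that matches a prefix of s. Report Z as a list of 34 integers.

[34, 0, 0, 0, 0, 0, 0, 0, 3, 0, 0, 0, 0, 0, 0, 0, 0, 0, 0, 3, 0, 0, 0, 0, 0, 0, 0, 0, 0, 3, 0, 0, 0, 0]

Z[0]=34
i=1: fresh scan; Z[1]=0
i=2: fresh scan; Z[2]=0
i=3: fresh scan; Z[3]=0
i=4: fresh scan; Z[4]=0
i=5: fresh scan; Z[5]=0
i=6: fresh scan; Z[6]=0
i=7: fresh scan; Z[7]=0
i=8: fresh scan; Z[8]=3 scan→box=[8,11)
i=9: min(r-i=2, Z[1]=0)=0; Z[9]=0
i=10: min(r-i=1, Z[2]=0)=0; Z[10]=0
i=11: fresh scan; Z[11]=0
i=12: fresh scan; Z[12]=0
i=13: fresh scan; Z[13]=0
i=14: fresh scan; Z[14]=0
i=15: fresh scan; Z[15]=0
i=16: fresh scan; Z[16]=0
i=17: fresh scan; Z[17]=0
i=18: fresh scan; Z[18]=0
i=19: fresh scan; Z[19]=3 scan→box=[19,22)
i=20: min(r-i=2, Z[1]=0)=0; Z[20]=0
i=21: min(r-i=1, Z[2]=0)=0; Z[21]=0
i=22: fresh scan; Z[22]=0
i=23: fresh scan; Z[23]=0
i=24: fresh scan; Z[24]=0
i=25: fresh scan; Z[25]=0
i=26: fresh scan; Z[26]=0
i=27: fresh scan; Z[27]=0
i=28: fresh scan; Z[28]=0
i=29: fresh scan; Z[29]=3 scan→box=[29,32)
i=30: min(r-i=2, Z[1]=0)=0; Z[30]=0
i=31: min(r-i=1, Z[2]=0)=0; Z[31]=0
i=32: fresh scan; Z[32]=0
i=33: fresh scan; Z[33]=0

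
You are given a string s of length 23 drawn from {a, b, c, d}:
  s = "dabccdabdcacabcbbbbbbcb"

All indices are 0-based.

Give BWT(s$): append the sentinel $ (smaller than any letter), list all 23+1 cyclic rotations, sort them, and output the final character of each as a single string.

rank  rotation                  last
    0  $dabccdabdcacabcbbbbbbcb  b
    1  abcbbbbbbcb$dabccdabdcac  c
    2  abccdabdcacabcbbbbbbcb$d  d
    3  abdcacabcbbbbbbcb$dabccd  d
    4  acabcbbbbbbcb$dabccdabdc  c
    5  b$dabccdabdcacabcbbbbbbc  c
    6  bbbbbbcb$dabccdabdcacabc  c
    7  bbbbbcb$dabccdabdcacabcb  b
    8  bbbbcb$dabccdabdcacabcbb  b
    9  bbbcb$dabccdabdcacabcbbb  b
   10  bbcb$dabccdabdcacabcbbbb  b
   11  bcb$dabccdabdcacabcbbbbb  b
   12  bcbbbbbbcb$dabccdabdcaca  a
   13  bccdabdcacabcbbbbbbcb$da  a
   14  bdcacabcbbbbbbcb$dabccda  a
   15  cabcbbbbbbcb$dabccdabdca  a
   16  cacabcbbbbbbcb$dabccdabd  d
   17  cb$dabccdabdcacabcbbbbbb  b
   18  cbbbbbbcb$dabccdabdcacab  b
   19  ccdabdcacabcbbbbbbcb$dab  b
   20  cdabdcacabcbbbbbbcb$dabc  c
   21  dabccdabdcacabcbbbbbbcb$  $
   22  dabdcacabcbbbbbbcb$dabcc  c
   23  dcacabcbbbbbbcb$dabccdab  b

bcddcccbbbbbaaaadbbbc$cb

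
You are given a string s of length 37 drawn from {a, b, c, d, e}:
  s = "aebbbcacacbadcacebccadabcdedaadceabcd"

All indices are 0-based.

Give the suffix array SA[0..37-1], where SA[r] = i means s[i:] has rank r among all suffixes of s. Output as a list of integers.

rank | idx | suffix
   0 |  28 | aadceabcd
   1 |  33 | abcd
   2 |  22 | abcdedaadceabcd
   3 |   6 | acacbadcacebccadabcdedaadceabcd
   4 |   8 | acbadcacebccadabcdedaadceabcd
   5 |  14 | acebccadabcdedaadceabcd
   6 |  20 | adabcdedaadceabcd
   7 |  11 | adcacebccadabcdedaadceabcd
   8 |  29 | adceabcd
   9 |   0 | aebbbcacacbadcacebccadabcdedaadceabcd
  10 |  10 | badcacebccadabcdedaadceabcd
  11 |   2 | bbbcacacbadcacebccadabcdedaadceabcd
  12 |   3 | bbcacacbadcacebccadabcdedaadceabcd
  13 |   4 | bcacacbadcacebccadabcdedaadceabcd
  14 |  17 | bccadabcdedaadceabcd
  15 |  34 | bcd
  16 |  23 | bcdedaadceabcd
  17 |   5 | cacacbadcacebccadabcdedaadceabcd
  18 |   7 | cacbadcacebccadabcdedaadceabcd
  19 |  13 | cacebccadabcdedaadceabcd
  20 |  19 | cadabcdedaadceabcd
  21 |   9 | cbadcacebccadabcdedaadceabcd
  22 |  18 | ccadabcdedaadceabcd
  23 |  35 | cd
  24 |  24 | cdedaadceabcd
  25 |  31 | ceabcd
  26 |  15 | cebccadabcdedaadceabcd
  27 |  36 | d
  28 |  27 | daadceabcd
  29 |  21 | dabcdedaadceabcd
  30 |  12 | dcacebccadabcdedaadceabcd
  31 |  30 | dceabcd
  32 |  25 | dedaadceabcd
  33 |  32 | eabcd
  34 |   1 | ebbbcacacbadcacebccadabcdedaadceabcd
  35 |  16 | ebccadabcdedaadceabcd
  36 |  26 | edaadceabcd

[28, 33, 22, 6, 8, 14, 20, 11, 29, 0, 10, 2, 3, 4, 17, 34, 23, 5, 7, 13, 19, 9, 18, 35, 24, 31, 15, 36, 27, 21, 12, 30, 25, 32, 1, 16, 26]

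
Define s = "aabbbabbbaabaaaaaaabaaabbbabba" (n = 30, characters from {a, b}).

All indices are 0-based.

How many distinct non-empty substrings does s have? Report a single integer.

361

rank→(start, suffix):
  0 → (29, 'a')
  1 → (12, 'aaaaaaabaaabbbabba')
  2 → (13, 'aaaaaabaaabbbabba')
  3 → (14, 'aaaaabaaabbbabba')
  4 → (15, 'aaaabaaabbbabba')
  5 → (16, 'aaabaaabbbabba')
  6 → (20, 'aaabbbabba')
  7 → (9, 'aabaaaaaaabaaabbbabba')
  8 → (17, 'aabaaabbbabba')
  9 → (21, 'aabbbabba')
  10 → (0, 'aabbbabbbaabaaaaaaabaaabbbabba')
  11 → (10, 'abaaaaaaabaaabbbabba')
  12 → (18, 'abaaabbbabba')
  13 → (26, 'abba')
  14 → (5, 'abbbaabaaaaaaabaaabbbabba')
  15 → (22, 'abbbabba')
  16 → (1, 'abbbabbbaabaaaaaaabaaabbbabba')
  17 → (28, 'ba')
  18 → (11, 'baaaaaaabaaabbbabba')
  19 → (19, 'baaabbbabba')
  20 → (8, 'baabaaaaaaabaaabbbabba')
  21 → (25, 'babba')
  22 → (4, 'babbbaabaaaaaaabaaabbbabba')
  23 → (27, 'bba')
  24 → (7, 'bbaabaaaaaaabaaabbbabba')
  25 → (24, 'bbabba')
  26 → (3, 'bbabbbaabaaaaaaabaaabbbabba')
  27 → (6, 'bbbaabaaaaaaabaaabbbabba')
  28 → (23, 'bbbabba')
  29 → (2, 'bbbabbbaabaaaaaaabaaabbbabba')

SA = [29, 12, 13, 14, 15, 16, 20, 9, 17, 21, 0, 10, 18, 26, 5, 22, 1, 28, 11, 19, 8, 25, 4, 27, 7, 24, 3, 6, 23, 2]
i: (SA[i-1],SA[i]) lcp shared
  1: (29,12) 1 'a'
  2: (12,13) 6 'aaaaaa'
  3: (13,14) 5 'aaaaa'
  4: (14,15) 4 'aaaa'
  5: (15,16) 3 'aaa'
  6: (16,20) 4 'aaab'
  7: (20,9) 2 'aa'
  8: (9,17) 6 'aabaaa'
  9: (17,21) 3 'aab'
  10: (21,0) 8 'aabbbabb'
  11: (0,10) 1 'a'
  12: (10,18) 5 'abaaa'
  13: (18,26) 2 'ab'
  14: (26,5) 3 'abb'
  15: (5,22) 5 'abbba'
  16: (22,1) 7 'abbbabb'
  17: (1,28) 0 ''
  18: (28,11) 2 'ba'
  19: (11,19) 4 'baaa'
  20: (19,8) 3 'baa'
  21: (8,25) 2 'ba'
  22: (25,4) 4 'babb'
  23: (4,27) 1 'b'
  24: (27,7) 3 'bba'
  25: (7,24) 3 'bba'
  26: (24,3) 5 'bbabb'
  27: (3,6) 2 'bb'
  28: (6,23) 4 'bbba'
  29: (23,2) 6 'bbbabb'

n(n+1)/2 = 30·31/2 = 465
Σ LCP = 0 + 1 + 6 + 5 + 4 + 3 + 4 + 2 + 6 + 3 + 8 + 1 + 5 + 2 + 3 + 5 + 7 + 0 + 2 + 4 + 3 + 2 + 4 + 1 + 3 + 3 + 5 + 2 + 4 + 6 = 104
distinct = 465 − 104 = 361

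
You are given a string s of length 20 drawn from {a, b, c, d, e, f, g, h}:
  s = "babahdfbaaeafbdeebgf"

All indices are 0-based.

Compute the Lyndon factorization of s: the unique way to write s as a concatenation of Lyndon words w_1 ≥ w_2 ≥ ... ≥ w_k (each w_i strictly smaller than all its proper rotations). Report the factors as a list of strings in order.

["b", "abahdfb", "aaeafbdeebgf"]

emit factor 1: 'b' (i=0, period=1)
emit factor 2: 'abahdfb' (i=1, period=7)
emit factor 3: 'aaeafbdeebgf' (i=8, period=12)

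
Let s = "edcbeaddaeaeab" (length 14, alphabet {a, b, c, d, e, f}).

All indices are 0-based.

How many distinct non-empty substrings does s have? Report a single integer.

92

rank→(start, suffix):
  0 → (12, 'ab')
  1 → (5, 'addaeaeab')
  2 → (10, 'aeab')
  3 → (8, 'aeaeab')
  4 → (13, 'b')
  5 → (3, 'beaddaeaeab')
  6 → (2, 'cbeaddaeaeab')
  7 → (7, 'daeaeab')
  8 → (1, 'dcbeaddaeaeab')
  9 → (6, 'ddaeaeab')
  10 → (11, 'eab')
  11 → (4, 'eaddaeaeab')
  12 → (9, 'eaeab')
  13 → (0, 'edcbeaddaeaeab')

SA = [12, 5, 10, 8, 13, 3, 2, 7, 1, 6, 11, 4, 9, 0]
[i] adj suffixes → lcp
  [1] 12/5 → 1 ('a')
  [2] 5/10 → 1 ('a')
  [3] 10/8 → 3 ('aea')
  [4] 8/13 → 0 ('')
  [5] 13/3 → 1 ('b')
  [6] 3/2 → 0 ('')
  [7] 2/7 → 0 ('')
  [8] 7/1 → 1 ('d')
  [9] 1/6 → 1 ('d')
  [10] 6/11 → 0 ('')
  [11] 11/4 → 2 ('ea')
  [12] 4/9 → 2 ('ea')
  [13] 9/0 → 1 ('e')

n(n+1)/2 = 14·15/2 = 105
Σ LCP = 0 + 1 + 1 + 3 + 0 + 1 + 0 + 0 + 1 + 1 + 0 + 2 + 2 + 1 = 13
distinct = 105 − 13 = 92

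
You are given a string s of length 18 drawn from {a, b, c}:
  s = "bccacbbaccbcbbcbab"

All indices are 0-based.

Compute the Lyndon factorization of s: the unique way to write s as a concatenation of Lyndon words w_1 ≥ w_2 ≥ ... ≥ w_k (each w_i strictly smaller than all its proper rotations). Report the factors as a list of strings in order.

["bcc", "acbbaccbcbbcb", "ab"]

emit factor 1: 'bcc' (i=0, period=3)
emit factor 2: 'acbbaccbcbbcb' (i=3, period=13)
emit factor 3: 'ab' (i=16, period=2)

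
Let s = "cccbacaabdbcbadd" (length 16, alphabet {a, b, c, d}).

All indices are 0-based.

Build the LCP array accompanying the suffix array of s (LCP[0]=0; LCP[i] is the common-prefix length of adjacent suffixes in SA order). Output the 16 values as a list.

[0, 1, 1, 1, 0, 2, 1, 1, 0, 1, 3, 1, 2, 0, 1, 1]

rank→(start, suffix):
  0 → (6, 'aabdbcbadd')
  1 → (7, 'abdbcbadd')
  2 → (4, 'acaabdbcbadd')
  3 → (13, 'add')
  4 → (3, 'bacaabdbcbadd')
  5 → (12, 'badd')
  6 → (10, 'bcbadd')
  7 → (8, 'bdbcbadd')
  8 → (5, 'caabdbcbadd')
  9 → (2, 'cbacaabdbcbadd')
  10 → (11, 'cbadd')
  11 → (1, 'ccbacaabdbcbadd')
  12 → (0, 'cccbacaabdbcbadd')
  13 → (15, 'd')
  14 → (9, 'dbcbadd')
  15 → (14, 'dd')

SA = [6, 7, 4, 13, 3, 12, 10, 8, 5, 2, 11, 1, 0, 15, 9, 14]
[i] adj suffixes → lcp
  [1] 6/7 → 1 ('a')
  [2] 7/4 → 1 ('a')
  [3] 4/13 → 1 ('a')
  [4] 13/3 → 0 ('')
  [5] 3/12 → 2 ('ba')
  [6] 12/10 → 1 ('b')
  [7] 10/8 → 1 ('b')
  [8] 8/5 → 0 ('')
  [9] 5/2 → 1 ('c')
  [10] 2/11 → 3 ('cba')
  [11] 11/1 → 1 ('c')
  [12] 1/0 → 2 ('cc')
  [13] 0/15 → 0 ('')
  [14] 15/9 → 1 ('d')
  [15] 9/14 → 1 ('d')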